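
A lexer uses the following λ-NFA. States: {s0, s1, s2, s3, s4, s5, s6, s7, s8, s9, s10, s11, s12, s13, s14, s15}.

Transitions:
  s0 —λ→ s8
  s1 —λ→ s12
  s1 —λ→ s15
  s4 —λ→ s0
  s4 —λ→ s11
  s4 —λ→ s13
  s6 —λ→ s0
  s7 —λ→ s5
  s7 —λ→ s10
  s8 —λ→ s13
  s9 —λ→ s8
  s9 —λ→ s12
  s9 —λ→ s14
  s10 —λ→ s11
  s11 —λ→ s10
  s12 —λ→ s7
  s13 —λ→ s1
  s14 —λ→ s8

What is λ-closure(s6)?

Start with {s6}.
From s6 via λ: add s0.
From s0 via λ: add s8.
From s8 via λ: add s13.
From s13 via λ: add s1.
From s1 via λ: add s12, s15.
From s12 via λ: add s7.
From s7 via λ: add s5, s10.
From s10 via λ: add s11.
No new states can be added; the closed set is {s0, s1, s5, s6, s7, s8, s10, s11, s12, s13, s15}.

{s0, s1, s5, s6, s7, s8, s10, s11, s12, s13, s15}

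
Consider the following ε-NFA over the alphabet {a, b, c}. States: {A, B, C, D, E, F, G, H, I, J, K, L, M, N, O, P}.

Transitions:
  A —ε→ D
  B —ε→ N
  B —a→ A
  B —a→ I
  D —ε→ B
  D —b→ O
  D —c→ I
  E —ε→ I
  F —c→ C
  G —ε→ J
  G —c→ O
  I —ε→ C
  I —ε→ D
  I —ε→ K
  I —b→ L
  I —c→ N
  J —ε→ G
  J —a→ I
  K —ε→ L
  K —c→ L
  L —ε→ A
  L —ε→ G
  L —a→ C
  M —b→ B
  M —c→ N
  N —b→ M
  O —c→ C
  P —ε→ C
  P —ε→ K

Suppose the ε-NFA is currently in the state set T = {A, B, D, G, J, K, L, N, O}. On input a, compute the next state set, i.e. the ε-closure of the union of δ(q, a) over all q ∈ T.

B on a → {A, I}.
J on a → {I}.
L on a → {C}.
No a-transition from A, D, G, K, N, O.
Union after reading a: {A, C, I}.
Now take the ε-closure:
From A via ε: add D.
From I via ε: add K.
From D via ε: add B.
From K via ε: add L.
From B via ε: add N.
From L via ε: add G.
From G via ε: add J.
No new states can be added; the closed set is {A, B, C, D, G, I, J, K, L, N}.

{A, B, C, D, G, I, J, K, L, N}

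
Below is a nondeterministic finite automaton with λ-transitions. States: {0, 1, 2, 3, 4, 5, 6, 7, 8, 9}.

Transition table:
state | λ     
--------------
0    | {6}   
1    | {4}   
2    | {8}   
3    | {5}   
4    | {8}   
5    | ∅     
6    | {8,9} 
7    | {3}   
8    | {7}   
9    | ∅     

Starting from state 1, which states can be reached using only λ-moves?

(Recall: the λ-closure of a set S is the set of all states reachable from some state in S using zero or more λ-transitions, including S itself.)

{1, 3, 4, 5, 7, 8}

Start with {1}.
From 1 via λ: add 4.
From 4 via λ: add 8.
From 8 via λ: add 7.
From 7 via λ: add 3.
From 3 via λ: add 5.
No new states can be added; the closed set is {1, 3, 4, 5, 7, 8}.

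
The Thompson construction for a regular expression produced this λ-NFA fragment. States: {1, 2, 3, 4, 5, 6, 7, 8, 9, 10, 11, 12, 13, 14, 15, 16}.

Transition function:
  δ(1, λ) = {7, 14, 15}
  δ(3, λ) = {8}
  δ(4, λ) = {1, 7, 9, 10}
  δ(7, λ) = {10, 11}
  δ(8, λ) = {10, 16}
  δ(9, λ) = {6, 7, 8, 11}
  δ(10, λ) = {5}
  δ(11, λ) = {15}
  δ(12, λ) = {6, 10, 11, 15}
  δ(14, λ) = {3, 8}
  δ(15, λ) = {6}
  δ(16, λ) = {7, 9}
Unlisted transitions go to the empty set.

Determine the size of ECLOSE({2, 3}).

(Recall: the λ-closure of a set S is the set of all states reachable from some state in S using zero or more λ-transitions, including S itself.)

Start with {2, 3}.
From 3 via λ: add 8.
From 8 via λ: add 10, 16.
From 10 via λ: add 5.
From 16 via λ: add 7, 9.
From 7 via λ: add 11.
From 9 via λ: add 6.
From 11 via λ: add 15.
λ-closure = {2, 3, 5, 6, 7, 8, 9, 10, 11, 15, 16}, which has 11 states.

11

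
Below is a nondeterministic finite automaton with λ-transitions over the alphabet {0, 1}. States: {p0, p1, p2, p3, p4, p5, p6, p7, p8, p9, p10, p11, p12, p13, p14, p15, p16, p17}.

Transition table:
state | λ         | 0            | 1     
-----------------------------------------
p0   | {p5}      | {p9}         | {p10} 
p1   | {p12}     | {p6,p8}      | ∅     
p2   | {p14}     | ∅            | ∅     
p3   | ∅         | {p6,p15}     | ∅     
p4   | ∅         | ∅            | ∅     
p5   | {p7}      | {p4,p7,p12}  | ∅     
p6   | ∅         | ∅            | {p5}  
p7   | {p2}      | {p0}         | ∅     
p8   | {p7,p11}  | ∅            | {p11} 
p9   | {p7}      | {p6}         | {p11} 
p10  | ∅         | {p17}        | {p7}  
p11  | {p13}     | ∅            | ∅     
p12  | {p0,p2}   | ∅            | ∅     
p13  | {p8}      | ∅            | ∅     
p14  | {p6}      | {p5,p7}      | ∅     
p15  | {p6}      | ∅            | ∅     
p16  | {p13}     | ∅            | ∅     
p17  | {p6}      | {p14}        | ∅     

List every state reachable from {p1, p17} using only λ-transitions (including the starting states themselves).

Start with {p1, p17}.
From p1 via λ: add p12.
From p17 via λ: add p6.
From p12 via λ: add p0, p2.
From p0 via λ: add p5.
From p2 via λ: add p14.
From p5 via λ: add p7.
No new states can be added; the closed set is {p0, p1, p2, p5, p6, p7, p12, p14, p17}.

{p0, p1, p2, p5, p6, p7, p12, p14, p17}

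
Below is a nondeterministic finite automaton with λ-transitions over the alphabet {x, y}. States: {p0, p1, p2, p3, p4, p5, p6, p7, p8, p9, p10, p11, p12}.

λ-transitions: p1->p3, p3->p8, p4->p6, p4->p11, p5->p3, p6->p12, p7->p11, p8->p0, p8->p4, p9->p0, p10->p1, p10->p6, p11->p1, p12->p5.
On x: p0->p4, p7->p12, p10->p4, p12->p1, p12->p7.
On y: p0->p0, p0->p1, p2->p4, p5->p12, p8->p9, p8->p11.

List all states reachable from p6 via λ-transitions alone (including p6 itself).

Start with {p6}.
From p6 via λ: add p12.
From p12 via λ: add p5.
From p5 via λ: add p3.
From p3 via λ: add p8.
From p8 via λ: add p0, p4.
From p4 via λ: add p11.
From p11 via λ: add p1.
No new states can be added; the closed set is {p0, p1, p3, p4, p5, p6, p8, p11, p12}.

{p0, p1, p3, p4, p5, p6, p8, p11, p12}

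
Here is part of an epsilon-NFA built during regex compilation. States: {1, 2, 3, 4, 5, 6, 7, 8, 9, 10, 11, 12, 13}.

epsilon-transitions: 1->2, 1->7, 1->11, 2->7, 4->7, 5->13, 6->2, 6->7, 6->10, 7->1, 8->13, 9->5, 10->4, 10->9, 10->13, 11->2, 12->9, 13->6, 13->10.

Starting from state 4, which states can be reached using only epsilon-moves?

{1, 2, 4, 7, 11}

Start with {4}.
From 4 via epsilon: add 7.
From 7 via epsilon: add 1.
From 1 via epsilon: add 2, 11.
No new states can be added; the closed set is {1, 2, 4, 7, 11}.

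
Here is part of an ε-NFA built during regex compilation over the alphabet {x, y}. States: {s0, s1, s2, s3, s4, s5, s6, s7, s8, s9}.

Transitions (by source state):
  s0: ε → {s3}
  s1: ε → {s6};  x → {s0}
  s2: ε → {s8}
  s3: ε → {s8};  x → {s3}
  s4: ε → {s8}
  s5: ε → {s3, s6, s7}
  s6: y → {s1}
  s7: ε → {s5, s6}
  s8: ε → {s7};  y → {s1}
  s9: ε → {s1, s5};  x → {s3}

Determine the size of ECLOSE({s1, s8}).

Start with {s1, s8}.
From s1 via ε: add s6.
From s8 via ε: add s7.
From s7 via ε: add s5.
From s5 via ε: add s3.
ε-closure = {s1, s3, s5, s6, s7, s8}, which has 6 states.

6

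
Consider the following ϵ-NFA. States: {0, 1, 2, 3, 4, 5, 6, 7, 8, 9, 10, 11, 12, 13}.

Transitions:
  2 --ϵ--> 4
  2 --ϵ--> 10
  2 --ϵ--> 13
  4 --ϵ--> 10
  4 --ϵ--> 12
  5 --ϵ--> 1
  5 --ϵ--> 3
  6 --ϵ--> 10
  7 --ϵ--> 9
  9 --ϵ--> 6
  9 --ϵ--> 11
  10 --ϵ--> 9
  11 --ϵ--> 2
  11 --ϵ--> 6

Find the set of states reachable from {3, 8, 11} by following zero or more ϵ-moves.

{2, 3, 4, 6, 8, 9, 10, 11, 12, 13}

Start with {3, 8, 11}.
From 11 via ϵ: add 2, 6.
From 2 via ϵ: add 4, 10, 13.
From 4 via ϵ: add 12.
From 10 via ϵ: add 9.
No new states can be added; the closed set is {2, 3, 4, 6, 8, 9, 10, 11, 12, 13}.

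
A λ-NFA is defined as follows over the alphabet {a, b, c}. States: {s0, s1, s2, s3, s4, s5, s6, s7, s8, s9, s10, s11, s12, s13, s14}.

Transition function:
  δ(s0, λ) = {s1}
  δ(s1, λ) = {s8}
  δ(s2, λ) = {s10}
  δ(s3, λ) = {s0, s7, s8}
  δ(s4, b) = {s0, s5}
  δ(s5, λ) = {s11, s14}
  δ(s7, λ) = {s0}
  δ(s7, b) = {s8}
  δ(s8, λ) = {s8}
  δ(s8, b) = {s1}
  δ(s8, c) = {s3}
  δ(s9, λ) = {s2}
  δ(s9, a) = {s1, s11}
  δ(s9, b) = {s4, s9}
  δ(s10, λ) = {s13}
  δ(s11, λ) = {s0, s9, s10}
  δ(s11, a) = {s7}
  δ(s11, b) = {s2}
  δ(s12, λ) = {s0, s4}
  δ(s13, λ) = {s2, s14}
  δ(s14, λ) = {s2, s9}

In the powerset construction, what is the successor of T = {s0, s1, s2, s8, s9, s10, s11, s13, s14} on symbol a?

s9 on a → {s1, s11}.
s11 on a → {s7}.
No a-transition from s0, s1, s2, s8, s10, s13, s14.
Union after reading a: {s1, s7, s11}.
Now take the λ-closure:
From s1 via λ: add s8.
From s7 via λ: add s0.
From s11 via λ: add s9, s10.
From s9 via λ: add s2.
From s10 via λ: add s13.
From s13 via λ: add s14.
No new states can be added; the closed set is {s0, s1, s2, s7, s8, s9, s10, s11, s13, s14}.

{s0, s1, s2, s7, s8, s9, s10, s11, s13, s14}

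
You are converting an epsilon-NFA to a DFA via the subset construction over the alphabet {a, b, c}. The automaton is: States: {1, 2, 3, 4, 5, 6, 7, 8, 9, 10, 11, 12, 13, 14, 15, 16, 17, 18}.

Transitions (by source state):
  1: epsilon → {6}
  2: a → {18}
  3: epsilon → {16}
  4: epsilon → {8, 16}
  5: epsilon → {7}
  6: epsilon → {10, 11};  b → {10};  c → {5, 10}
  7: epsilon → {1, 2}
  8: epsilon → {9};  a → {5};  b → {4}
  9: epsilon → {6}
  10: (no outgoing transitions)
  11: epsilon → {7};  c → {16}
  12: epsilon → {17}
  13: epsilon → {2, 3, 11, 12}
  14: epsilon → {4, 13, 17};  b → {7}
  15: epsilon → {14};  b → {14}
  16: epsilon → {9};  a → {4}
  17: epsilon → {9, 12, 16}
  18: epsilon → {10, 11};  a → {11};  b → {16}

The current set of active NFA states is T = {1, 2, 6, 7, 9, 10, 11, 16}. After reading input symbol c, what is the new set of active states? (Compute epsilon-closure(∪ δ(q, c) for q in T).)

6 on c → {5, 10}.
11 on c → {16}.
No c-transition from 1, 2, 7, 9, 10, 16.
Union after reading c: {5, 10, 16}.
Now take the epsilon-closure:
From 5 via epsilon: add 7.
From 16 via epsilon: add 9.
From 7 via epsilon: add 1, 2.
From 9 via epsilon: add 6.
From 6 via epsilon: add 11.
No new states can be added; the closed set is {1, 2, 5, 6, 7, 9, 10, 11, 16}.

{1, 2, 5, 6, 7, 9, 10, 11, 16}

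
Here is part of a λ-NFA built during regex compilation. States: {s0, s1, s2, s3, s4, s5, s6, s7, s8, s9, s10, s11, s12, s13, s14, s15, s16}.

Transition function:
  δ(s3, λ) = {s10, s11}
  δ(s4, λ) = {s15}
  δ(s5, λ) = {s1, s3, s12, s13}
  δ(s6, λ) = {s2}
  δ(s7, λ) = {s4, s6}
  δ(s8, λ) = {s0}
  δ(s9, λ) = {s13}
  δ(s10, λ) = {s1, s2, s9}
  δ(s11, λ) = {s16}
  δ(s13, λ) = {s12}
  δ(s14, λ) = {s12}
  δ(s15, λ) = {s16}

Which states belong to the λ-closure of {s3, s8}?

{s0, s1, s2, s3, s8, s9, s10, s11, s12, s13, s16}

Start with {s3, s8}.
From s3 via λ: add s10, s11.
From s8 via λ: add s0.
From s10 via λ: add s1, s2, s9.
From s11 via λ: add s16.
From s9 via λ: add s13.
From s13 via λ: add s12.
No new states can be added; the closed set is {s0, s1, s2, s3, s8, s9, s10, s11, s12, s13, s16}.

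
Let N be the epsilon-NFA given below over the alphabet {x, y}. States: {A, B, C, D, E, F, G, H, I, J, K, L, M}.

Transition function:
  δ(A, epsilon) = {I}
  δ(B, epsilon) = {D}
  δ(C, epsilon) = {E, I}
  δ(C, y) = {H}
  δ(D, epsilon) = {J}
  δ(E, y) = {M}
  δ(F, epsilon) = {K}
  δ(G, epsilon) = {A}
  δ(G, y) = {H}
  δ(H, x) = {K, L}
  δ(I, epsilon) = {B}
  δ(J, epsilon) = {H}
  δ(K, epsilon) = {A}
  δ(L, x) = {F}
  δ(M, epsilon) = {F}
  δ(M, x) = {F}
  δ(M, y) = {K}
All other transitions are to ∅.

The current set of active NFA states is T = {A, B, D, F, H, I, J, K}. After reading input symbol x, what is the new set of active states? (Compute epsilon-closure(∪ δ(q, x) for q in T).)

{A, B, D, H, I, J, K, L}

H on x → {K, L}.
No x-transition from A, B, D, F, I, J, K.
Union after reading x: {K, L}.
Now take the epsilon-closure:
From K via epsilon: add A.
From A via epsilon: add I.
From I via epsilon: add B.
From B via epsilon: add D.
From D via epsilon: add J.
From J via epsilon: add H.
No new states can be added; the closed set is {A, B, D, H, I, J, K, L}.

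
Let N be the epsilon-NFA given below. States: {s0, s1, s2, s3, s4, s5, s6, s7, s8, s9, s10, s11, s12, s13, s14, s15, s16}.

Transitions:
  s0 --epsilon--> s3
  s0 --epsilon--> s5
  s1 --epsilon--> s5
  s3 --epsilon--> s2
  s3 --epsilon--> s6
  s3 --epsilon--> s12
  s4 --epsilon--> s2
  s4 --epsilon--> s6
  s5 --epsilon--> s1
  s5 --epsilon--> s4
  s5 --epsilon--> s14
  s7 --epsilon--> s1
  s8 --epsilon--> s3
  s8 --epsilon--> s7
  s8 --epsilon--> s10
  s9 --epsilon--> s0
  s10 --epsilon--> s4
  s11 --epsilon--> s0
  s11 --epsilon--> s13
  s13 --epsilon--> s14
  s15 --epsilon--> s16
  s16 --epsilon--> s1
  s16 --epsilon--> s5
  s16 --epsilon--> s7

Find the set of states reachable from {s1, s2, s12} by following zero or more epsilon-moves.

Start with {s1, s2, s12}.
From s1 via epsilon: add s5.
From s5 via epsilon: add s4, s14.
From s4 via epsilon: add s6.
No new states can be added; the closed set is {s1, s2, s4, s5, s6, s12, s14}.

{s1, s2, s4, s5, s6, s12, s14}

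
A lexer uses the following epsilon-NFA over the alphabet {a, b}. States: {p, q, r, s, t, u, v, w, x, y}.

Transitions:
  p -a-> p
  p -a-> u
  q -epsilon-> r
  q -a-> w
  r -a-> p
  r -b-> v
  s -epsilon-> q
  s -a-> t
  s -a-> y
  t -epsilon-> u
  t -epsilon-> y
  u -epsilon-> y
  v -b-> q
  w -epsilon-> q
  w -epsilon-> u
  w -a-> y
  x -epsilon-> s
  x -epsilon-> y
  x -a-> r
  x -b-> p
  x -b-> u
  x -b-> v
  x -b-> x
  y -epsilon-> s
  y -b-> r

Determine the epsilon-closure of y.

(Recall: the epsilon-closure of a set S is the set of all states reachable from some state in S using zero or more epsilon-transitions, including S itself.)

Start with {y}.
From y via epsilon: add s.
From s via epsilon: add q.
From q via epsilon: add r.
No new states can be added; the closed set is {q, r, s, y}.

{q, r, s, y}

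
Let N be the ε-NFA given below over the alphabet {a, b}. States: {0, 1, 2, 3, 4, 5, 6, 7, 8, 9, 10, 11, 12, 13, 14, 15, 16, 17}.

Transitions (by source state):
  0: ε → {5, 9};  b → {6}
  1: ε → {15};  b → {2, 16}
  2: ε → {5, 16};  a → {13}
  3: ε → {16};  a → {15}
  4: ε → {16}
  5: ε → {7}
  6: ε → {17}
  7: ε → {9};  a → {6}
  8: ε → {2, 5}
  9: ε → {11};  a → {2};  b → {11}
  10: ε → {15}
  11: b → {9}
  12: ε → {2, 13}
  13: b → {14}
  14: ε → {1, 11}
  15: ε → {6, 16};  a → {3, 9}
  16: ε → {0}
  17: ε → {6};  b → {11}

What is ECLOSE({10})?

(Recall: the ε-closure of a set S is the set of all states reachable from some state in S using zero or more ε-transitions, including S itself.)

{0, 5, 6, 7, 9, 10, 11, 15, 16, 17}

Start with {10}.
From 10 via ε: add 15.
From 15 via ε: add 6, 16.
From 6 via ε: add 17.
From 16 via ε: add 0.
From 0 via ε: add 5, 9.
From 5 via ε: add 7.
From 9 via ε: add 11.
No new states can be added; the closed set is {0, 5, 6, 7, 9, 10, 11, 15, 16, 17}.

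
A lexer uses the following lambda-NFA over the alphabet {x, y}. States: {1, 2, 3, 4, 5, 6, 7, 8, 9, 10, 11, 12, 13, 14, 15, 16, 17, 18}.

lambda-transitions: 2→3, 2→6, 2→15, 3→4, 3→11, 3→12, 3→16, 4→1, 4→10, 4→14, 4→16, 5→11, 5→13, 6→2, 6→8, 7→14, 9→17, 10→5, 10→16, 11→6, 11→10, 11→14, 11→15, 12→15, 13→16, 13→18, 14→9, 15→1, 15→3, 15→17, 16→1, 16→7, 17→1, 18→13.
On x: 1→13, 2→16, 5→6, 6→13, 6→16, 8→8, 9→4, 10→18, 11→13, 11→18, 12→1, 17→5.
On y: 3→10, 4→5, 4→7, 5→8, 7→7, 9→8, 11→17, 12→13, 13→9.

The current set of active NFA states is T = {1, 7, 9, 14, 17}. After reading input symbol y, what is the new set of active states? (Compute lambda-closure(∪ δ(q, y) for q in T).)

{1, 7, 8, 9, 14, 17}

7 on y → {7}.
9 on y → {8}.
No y-transition from 1, 14, 17.
Union after reading y: {7, 8}.
Now take the lambda-closure:
From 7 via lambda: add 14.
From 14 via lambda: add 9.
From 9 via lambda: add 17.
From 17 via lambda: add 1.
No new states can be added; the closed set is {1, 7, 8, 9, 14, 17}.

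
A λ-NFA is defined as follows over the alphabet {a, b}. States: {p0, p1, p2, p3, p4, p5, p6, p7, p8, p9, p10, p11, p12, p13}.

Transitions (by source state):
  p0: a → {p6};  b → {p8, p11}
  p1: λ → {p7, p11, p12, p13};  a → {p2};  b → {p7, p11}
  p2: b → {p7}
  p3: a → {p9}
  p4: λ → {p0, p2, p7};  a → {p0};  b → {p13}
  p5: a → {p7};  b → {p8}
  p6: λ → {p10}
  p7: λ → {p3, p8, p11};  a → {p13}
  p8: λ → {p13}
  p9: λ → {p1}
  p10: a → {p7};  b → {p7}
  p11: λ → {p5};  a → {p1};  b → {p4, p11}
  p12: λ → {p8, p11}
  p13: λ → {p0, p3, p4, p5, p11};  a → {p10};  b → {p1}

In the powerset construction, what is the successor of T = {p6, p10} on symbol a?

p10 on a → {p7}.
No a-transition from p6.
Union after reading a: {p7}.
Now take the λ-closure:
From p7 via λ: add p3, p8, p11.
From p8 via λ: add p13.
From p11 via λ: add p5.
From p13 via λ: add p0, p4.
From p4 via λ: add p2.
No new states can be added; the closed set is {p0, p2, p3, p4, p5, p7, p8, p11, p13}.

{p0, p2, p3, p4, p5, p7, p8, p11, p13}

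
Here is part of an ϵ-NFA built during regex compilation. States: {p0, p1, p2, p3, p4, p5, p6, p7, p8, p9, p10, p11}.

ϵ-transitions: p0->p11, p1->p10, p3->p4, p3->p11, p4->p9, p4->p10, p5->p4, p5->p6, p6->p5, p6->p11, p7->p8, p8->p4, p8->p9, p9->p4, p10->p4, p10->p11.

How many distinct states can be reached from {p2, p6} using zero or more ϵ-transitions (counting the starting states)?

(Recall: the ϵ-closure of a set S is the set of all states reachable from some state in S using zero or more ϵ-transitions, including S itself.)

Start with {p2, p6}.
From p6 via ϵ: add p5, p11.
From p5 via ϵ: add p4.
From p4 via ϵ: add p9, p10.
ϵ-closure = {p2, p4, p5, p6, p9, p10, p11}, which has 7 states.

7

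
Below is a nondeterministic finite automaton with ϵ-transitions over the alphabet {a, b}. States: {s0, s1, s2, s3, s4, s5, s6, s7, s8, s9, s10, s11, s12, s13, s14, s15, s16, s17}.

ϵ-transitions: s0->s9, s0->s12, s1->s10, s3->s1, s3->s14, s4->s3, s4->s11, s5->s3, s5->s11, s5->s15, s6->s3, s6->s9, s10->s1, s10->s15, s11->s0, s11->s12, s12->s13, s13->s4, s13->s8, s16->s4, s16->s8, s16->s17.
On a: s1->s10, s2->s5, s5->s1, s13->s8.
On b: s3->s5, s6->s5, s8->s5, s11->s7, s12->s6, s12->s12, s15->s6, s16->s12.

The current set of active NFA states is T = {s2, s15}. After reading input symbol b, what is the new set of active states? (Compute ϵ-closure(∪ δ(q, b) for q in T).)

s15 on b → {s6}.
No b-transition from s2.
Union after reading b: {s6}.
Now take the ϵ-closure:
From s6 via ϵ: add s3, s9.
From s3 via ϵ: add s1, s14.
From s1 via ϵ: add s10.
From s10 via ϵ: add s15.
No new states can be added; the closed set is {s1, s3, s6, s9, s10, s14, s15}.

{s1, s3, s6, s9, s10, s14, s15}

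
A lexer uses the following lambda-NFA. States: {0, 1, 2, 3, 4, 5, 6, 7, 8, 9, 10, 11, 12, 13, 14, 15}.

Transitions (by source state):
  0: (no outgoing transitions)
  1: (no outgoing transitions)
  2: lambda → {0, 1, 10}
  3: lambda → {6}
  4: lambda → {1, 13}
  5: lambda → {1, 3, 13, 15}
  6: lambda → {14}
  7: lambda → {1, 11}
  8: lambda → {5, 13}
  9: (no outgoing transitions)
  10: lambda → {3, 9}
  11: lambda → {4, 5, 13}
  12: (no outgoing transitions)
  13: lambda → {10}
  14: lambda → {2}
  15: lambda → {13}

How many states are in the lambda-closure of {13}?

Start with {13}.
From 13 via lambda: add 10.
From 10 via lambda: add 3, 9.
From 3 via lambda: add 6.
From 6 via lambda: add 14.
From 14 via lambda: add 2.
From 2 via lambda: add 0, 1.
lambda-closure = {0, 1, 2, 3, 6, 9, 10, 13, 14}, which has 9 states.

9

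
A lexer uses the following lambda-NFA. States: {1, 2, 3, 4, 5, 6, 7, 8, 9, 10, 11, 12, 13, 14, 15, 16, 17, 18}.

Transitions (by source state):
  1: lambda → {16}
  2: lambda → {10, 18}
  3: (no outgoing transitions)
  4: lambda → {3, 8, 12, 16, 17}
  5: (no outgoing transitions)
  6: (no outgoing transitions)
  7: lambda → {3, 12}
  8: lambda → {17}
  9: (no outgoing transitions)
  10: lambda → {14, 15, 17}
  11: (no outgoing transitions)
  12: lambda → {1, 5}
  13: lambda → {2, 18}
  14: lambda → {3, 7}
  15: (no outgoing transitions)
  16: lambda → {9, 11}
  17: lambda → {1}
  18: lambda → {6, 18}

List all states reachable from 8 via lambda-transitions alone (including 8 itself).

{1, 8, 9, 11, 16, 17}

Start with {8}.
From 8 via lambda: add 17.
From 17 via lambda: add 1.
From 1 via lambda: add 16.
From 16 via lambda: add 9, 11.
No new states can be added; the closed set is {1, 8, 9, 11, 16, 17}.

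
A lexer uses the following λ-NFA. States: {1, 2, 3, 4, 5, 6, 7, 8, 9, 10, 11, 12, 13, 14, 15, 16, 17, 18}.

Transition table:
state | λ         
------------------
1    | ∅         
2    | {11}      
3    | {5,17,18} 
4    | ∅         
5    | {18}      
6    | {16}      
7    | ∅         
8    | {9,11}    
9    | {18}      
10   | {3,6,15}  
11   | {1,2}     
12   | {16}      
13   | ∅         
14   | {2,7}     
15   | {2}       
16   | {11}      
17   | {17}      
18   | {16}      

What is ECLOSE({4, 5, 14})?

Start with {4, 5, 14}.
From 5 via λ: add 18.
From 14 via λ: add 2, 7.
From 2 via λ: add 11.
From 18 via λ: add 16.
From 11 via λ: add 1.
No new states can be added; the closed set is {1, 2, 4, 5, 7, 11, 14, 16, 18}.

{1, 2, 4, 5, 7, 11, 14, 16, 18}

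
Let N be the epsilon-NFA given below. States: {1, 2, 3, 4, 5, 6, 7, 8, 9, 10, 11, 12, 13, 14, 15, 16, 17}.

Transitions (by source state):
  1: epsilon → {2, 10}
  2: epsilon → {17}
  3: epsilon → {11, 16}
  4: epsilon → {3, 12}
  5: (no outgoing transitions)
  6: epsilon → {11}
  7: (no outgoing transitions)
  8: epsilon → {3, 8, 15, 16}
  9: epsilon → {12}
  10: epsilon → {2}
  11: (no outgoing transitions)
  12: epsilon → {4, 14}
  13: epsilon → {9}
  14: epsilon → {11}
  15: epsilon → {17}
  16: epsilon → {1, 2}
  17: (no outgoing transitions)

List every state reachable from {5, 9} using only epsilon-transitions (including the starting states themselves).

{1, 2, 3, 4, 5, 9, 10, 11, 12, 14, 16, 17}

Start with {5, 9}.
From 9 via epsilon: add 12.
From 12 via epsilon: add 4, 14.
From 4 via epsilon: add 3.
From 14 via epsilon: add 11.
From 3 via epsilon: add 16.
From 16 via epsilon: add 1, 2.
From 1 via epsilon: add 10.
From 2 via epsilon: add 17.
No new states can be added; the closed set is {1, 2, 3, 4, 5, 9, 10, 11, 12, 14, 16, 17}.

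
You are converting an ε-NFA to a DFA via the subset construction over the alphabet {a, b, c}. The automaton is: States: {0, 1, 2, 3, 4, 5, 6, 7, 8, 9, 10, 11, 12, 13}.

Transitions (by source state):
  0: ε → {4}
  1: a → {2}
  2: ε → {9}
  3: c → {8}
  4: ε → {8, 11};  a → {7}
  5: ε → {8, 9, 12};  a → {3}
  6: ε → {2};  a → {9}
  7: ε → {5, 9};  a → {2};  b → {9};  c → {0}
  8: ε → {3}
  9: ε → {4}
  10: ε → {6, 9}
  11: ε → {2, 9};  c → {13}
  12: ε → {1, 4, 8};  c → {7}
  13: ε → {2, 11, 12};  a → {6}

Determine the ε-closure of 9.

{2, 3, 4, 8, 9, 11}

Start with {9}.
From 9 via ε: add 4.
From 4 via ε: add 8, 11.
From 8 via ε: add 3.
From 11 via ε: add 2.
No new states can be added; the closed set is {2, 3, 4, 8, 9, 11}.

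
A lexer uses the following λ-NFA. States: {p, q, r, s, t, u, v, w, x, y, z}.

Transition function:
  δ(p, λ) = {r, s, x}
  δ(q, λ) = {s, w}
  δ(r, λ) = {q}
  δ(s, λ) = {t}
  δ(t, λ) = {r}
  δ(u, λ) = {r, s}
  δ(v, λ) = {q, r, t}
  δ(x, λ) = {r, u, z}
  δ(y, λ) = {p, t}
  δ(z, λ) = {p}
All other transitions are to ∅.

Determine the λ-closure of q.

{q, r, s, t, w}

Start with {q}.
From q via λ: add s, w.
From s via λ: add t.
From t via λ: add r.
No new states can be added; the closed set is {q, r, s, t, w}.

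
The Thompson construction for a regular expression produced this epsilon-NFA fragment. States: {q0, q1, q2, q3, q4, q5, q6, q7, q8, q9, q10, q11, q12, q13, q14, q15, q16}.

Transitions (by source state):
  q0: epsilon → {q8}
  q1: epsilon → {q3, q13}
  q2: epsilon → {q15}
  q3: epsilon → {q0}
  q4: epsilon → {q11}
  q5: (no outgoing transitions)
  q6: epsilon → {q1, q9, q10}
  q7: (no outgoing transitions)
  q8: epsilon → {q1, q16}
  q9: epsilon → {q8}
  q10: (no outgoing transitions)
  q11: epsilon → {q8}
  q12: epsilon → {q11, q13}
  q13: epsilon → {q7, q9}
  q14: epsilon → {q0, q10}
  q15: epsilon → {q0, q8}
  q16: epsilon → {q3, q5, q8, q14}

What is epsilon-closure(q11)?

Start with {q11}.
From q11 via epsilon: add q8.
From q8 via epsilon: add q1, q16.
From q1 via epsilon: add q3, q13.
From q16 via epsilon: add q5, q14.
From q3 via epsilon: add q0.
From q13 via epsilon: add q7, q9.
From q14 via epsilon: add q10.
No new states can be added; the closed set is {q0, q1, q3, q5, q7, q8, q9, q10, q11, q13, q14, q16}.

{q0, q1, q3, q5, q7, q8, q9, q10, q11, q13, q14, q16}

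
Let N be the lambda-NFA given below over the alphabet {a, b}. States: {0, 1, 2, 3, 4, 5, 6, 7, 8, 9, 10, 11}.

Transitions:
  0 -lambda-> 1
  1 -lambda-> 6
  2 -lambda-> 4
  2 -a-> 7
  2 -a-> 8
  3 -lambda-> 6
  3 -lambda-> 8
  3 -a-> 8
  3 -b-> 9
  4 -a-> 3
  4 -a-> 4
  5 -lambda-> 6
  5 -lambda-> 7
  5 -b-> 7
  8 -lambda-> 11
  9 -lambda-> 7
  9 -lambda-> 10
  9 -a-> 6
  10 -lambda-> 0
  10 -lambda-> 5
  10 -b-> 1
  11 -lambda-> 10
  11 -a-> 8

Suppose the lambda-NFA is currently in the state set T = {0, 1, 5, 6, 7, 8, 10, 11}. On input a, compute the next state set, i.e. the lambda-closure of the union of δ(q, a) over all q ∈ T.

11 on a → {8}.
No a-transition from 0, 1, 5, 6, 7, 8, 10.
Union after reading a: {8}.
Now take the lambda-closure:
From 8 via lambda: add 11.
From 11 via lambda: add 10.
From 10 via lambda: add 0, 5.
From 0 via lambda: add 1.
From 5 via lambda: add 6, 7.
No new states can be added; the closed set is {0, 1, 5, 6, 7, 8, 10, 11}.

{0, 1, 5, 6, 7, 8, 10, 11}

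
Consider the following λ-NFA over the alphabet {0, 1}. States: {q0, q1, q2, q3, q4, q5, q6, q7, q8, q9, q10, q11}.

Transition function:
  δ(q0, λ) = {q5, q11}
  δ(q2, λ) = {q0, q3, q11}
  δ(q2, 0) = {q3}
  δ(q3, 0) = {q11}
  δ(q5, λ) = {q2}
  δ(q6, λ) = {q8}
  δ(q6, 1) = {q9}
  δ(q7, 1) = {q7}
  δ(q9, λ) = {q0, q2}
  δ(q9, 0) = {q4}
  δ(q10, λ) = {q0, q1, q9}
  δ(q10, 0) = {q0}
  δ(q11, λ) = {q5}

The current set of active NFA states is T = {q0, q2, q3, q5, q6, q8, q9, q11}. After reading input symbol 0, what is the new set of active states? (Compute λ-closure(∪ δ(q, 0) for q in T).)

{q0, q2, q3, q4, q5, q11}

q2 on 0 → {q3}.
q3 on 0 → {q11}.
q9 on 0 → {q4}.
No 0-transition from q0, q5, q6, q8, q11.
Union after reading 0: {q3, q4, q11}.
Now take the λ-closure:
From q11 via λ: add q5.
From q5 via λ: add q2.
From q2 via λ: add q0.
No new states can be added; the closed set is {q0, q2, q3, q4, q5, q11}.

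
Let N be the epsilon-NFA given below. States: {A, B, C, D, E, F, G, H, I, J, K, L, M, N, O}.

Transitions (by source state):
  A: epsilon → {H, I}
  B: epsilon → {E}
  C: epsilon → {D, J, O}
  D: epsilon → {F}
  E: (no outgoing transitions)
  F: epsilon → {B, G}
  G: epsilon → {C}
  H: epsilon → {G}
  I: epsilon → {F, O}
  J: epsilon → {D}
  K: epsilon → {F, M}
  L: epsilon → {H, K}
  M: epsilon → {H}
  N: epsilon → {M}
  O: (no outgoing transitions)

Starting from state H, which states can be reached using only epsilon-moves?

Start with {H}.
From H via epsilon: add G.
From G via epsilon: add C.
From C via epsilon: add D, J, O.
From D via epsilon: add F.
From F via epsilon: add B.
From B via epsilon: add E.
No new states can be added; the closed set is {B, C, D, E, F, G, H, J, O}.

{B, C, D, E, F, G, H, J, O}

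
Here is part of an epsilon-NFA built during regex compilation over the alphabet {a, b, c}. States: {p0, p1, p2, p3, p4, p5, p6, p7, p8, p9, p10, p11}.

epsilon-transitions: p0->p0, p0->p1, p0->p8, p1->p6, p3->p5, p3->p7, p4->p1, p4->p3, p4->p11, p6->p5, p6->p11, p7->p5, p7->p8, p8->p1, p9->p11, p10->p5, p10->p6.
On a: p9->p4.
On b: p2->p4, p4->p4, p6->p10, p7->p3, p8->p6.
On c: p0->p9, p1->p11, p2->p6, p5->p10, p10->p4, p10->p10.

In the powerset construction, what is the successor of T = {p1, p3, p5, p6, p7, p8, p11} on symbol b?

p6 on b → {p10}.
p7 on b → {p3}.
p8 on b → {p6}.
No b-transition from p1, p3, p5, p11.
Union after reading b: {p3, p6, p10}.
Now take the epsilon-closure:
From p3 via epsilon: add p5, p7.
From p6 via epsilon: add p11.
From p7 via epsilon: add p8.
From p8 via epsilon: add p1.
No new states can be added; the closed set is {p1, p3, p5, p6, p7, p8, p10, p11}.

{p1, p3, p5, p6, p7, p8, p10, p11}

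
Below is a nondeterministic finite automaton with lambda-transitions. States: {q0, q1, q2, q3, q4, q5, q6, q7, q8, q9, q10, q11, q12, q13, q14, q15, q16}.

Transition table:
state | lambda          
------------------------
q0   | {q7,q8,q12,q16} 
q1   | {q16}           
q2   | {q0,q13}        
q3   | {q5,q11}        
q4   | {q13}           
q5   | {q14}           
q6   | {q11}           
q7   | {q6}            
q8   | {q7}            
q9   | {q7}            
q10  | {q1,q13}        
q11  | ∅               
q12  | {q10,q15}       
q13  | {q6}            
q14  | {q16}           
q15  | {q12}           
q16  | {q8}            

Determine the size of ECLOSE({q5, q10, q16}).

10

Start with {q5, q10, q16}.
From q5 via lambda: add q14.
From q10 via lambda: add q1, q13.
From q16 via lambda: add q8.
From q8 via lambda: add q7.
From q13 via lambda: add q6.
From q6 via lambda: add q11.
lambda-closure = {q1, q5, q6, q7, q8, q10, q11, q13, q14, q16}, which has 10 states.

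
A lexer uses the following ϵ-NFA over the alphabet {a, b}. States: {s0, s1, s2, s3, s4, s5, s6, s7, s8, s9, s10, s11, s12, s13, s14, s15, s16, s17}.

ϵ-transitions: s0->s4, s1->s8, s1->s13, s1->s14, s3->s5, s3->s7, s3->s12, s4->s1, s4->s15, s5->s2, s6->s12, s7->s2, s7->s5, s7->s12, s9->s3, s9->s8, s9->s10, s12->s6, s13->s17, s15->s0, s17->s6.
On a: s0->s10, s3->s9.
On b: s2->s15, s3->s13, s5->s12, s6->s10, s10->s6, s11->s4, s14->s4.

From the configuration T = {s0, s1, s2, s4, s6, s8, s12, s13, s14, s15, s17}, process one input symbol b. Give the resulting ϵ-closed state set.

s2 on b → {s15}.
s6 on b → {s10}.
s14 on b → {s4}.
No b-transition from s0, s1, s4, s8, s12, s13, s15, s17.
Union after reading b: {s4, s10, s15}.
Now take the ϵ-closure:
From s4 via ϵ: add s1.
From s15 via ϵ: add s0.
From s1 via ϵ: add s8, s13, s14.
From s13 via ϵ: add s17.
From s17 via ϵ: add s6.
From s6 via ϵ: add s12.
No new states can be added; the closed set is {s0, s1, s4, s6, s8, s10, s12, s13, s14, s15, s17}.

{s0, s1, s4, s6, s8, s10, s12, s13, s14, s15, s17}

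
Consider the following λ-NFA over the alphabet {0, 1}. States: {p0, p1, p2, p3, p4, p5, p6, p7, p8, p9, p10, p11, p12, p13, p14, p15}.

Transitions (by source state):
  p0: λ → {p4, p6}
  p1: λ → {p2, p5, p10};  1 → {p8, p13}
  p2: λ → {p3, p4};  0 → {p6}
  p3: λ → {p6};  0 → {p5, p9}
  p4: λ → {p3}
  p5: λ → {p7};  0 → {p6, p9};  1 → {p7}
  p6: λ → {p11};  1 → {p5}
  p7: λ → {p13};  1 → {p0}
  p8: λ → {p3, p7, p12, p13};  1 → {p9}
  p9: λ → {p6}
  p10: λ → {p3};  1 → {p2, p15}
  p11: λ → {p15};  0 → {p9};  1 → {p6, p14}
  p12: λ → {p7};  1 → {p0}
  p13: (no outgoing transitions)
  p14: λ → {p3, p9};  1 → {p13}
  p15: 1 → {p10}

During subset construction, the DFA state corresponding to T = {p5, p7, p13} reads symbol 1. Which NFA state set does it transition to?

{p0, p3, p4, p6, p7, p11, p13, p15}

p5 on 1 → {p7}.
p7 on 1 → {p0}.
No 1-transition from p13.
Union after reading 1: {p0, p7}.
Now take the λ-closure:
From p0 via λ: add p4, p6.
From p7 via λ: add p13.
From p4 via λ: add p3.
From p6 via λ: add p11.
From p11 via λ: add p15.
No new states can be added; the closed set is {p0, p3, p4, p6, p7, p11, p13, p15}.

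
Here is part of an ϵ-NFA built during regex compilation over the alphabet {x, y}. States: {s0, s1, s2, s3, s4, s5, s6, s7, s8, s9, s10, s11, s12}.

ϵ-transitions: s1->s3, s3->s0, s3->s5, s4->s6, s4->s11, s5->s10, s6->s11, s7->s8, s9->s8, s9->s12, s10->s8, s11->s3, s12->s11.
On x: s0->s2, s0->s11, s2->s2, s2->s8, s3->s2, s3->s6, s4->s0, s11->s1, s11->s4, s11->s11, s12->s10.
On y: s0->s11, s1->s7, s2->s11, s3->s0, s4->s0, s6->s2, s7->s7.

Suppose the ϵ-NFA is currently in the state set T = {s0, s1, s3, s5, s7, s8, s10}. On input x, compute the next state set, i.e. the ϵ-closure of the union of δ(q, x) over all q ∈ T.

{s0, s2, s3, s5, s6, s8, s10, s11}

s0 on x → {s2, s11}.
s3 on x → {s2, s6}.
No x-transition from s1, s5, s7, s8, s10.
Union after reading x: {s2, s6, s11}.
Now take the ϵ-closure:
From s11 via ϵ: add s3.
From s3 via ϵ: add s0, s5.
From s5 via ϵ: add s10.
From s10 via ϵ: add s8.
No new states can be added; the closed set is {s0, s2, s3, s5, s6, s8, s10, s11}.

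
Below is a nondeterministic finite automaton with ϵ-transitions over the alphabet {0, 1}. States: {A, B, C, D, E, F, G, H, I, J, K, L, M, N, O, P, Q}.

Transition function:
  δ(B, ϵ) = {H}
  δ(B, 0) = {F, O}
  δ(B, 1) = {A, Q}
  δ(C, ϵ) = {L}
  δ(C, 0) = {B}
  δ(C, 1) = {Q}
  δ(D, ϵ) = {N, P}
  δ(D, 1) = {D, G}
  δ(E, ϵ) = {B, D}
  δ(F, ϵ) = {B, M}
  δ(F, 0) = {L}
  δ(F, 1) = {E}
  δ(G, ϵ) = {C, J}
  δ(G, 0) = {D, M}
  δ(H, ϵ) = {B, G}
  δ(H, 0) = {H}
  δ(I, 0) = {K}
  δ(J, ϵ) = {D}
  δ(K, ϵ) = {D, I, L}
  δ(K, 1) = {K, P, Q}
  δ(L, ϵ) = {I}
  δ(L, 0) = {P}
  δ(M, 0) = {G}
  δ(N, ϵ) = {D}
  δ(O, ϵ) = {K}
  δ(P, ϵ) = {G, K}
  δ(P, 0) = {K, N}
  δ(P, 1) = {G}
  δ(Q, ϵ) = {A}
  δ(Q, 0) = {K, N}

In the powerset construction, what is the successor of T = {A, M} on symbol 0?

M on 0 → {G}.
No 0-transition from A.
Union after reading 0: {G}.
Now take the ϵ-closure:
From G via ϵ: add C, J.
From C via ϵ: add L.
From J via ϵ: add D.
From D via ϵ: add N, P.
From L via ϵ: add I.
From P via ϵ: add K.
No new states can be added; the closed set is {C, D, G, I, J, K, L, N, P}.

{C, D, G, I, J, K, L, N, P}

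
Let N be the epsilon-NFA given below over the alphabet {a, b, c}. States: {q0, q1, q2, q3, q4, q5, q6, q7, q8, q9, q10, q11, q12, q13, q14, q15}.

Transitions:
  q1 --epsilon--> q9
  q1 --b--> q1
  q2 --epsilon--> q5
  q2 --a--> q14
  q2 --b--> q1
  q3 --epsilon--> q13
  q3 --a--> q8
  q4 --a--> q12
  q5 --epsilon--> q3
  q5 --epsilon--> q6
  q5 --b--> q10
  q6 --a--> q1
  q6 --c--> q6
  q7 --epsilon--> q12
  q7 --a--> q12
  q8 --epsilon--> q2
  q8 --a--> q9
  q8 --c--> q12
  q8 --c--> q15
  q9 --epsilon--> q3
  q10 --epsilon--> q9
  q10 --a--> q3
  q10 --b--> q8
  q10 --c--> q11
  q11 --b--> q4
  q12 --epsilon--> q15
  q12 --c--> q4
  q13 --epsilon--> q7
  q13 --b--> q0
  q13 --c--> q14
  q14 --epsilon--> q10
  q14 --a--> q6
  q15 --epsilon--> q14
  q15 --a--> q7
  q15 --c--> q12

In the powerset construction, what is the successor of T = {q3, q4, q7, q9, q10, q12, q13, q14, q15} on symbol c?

{q3, q4, q7, q9, q10, q11, q12, q13, q14, q15}

q10 on c → {q11}.
q12 on c → {q4}.
q13 on c → {q14}.
q15 on c → {q12}.
No c-transition from q3, q4, q7, q9, q14.
Union after reading c: {q4, q11, q12, q14}.
Now take the epsilon-closure:
From q12 via epsilon: add q15.
From q14 via epsilon: add q10.
From q10 via epsilon: add q9.
From q9 via epsilon: add q3.
From q3 via epsilon: add q13.
From q13 via epsilon: add q7.
No new states can be added; the closed set is {q3, q4, q7, q9, q10, q11, q12, q13, q14, q15}.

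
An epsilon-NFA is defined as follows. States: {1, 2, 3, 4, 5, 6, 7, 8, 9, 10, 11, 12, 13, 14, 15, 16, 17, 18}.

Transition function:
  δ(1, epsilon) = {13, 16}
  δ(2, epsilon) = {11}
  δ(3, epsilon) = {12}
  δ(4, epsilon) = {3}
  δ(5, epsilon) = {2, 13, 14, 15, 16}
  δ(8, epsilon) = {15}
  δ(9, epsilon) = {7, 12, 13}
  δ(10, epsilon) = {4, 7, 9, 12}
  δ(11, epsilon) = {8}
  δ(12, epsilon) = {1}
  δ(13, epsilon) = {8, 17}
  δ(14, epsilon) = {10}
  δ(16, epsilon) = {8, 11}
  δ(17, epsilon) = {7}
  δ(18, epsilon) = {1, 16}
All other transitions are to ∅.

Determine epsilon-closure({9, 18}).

Start with {9, 18}.
From 9 via epsilon: add 7, 12, 13.
From 18 via epsilon: add 1, 16.
From 13 via epsilon: add 8, 17.
From 16 via epsilon: add 11.
From 8 via epsilon: add 15.
No new states can be added; the closed set is {1, 7, 8, 9, 11, 12, 13, 15, 16, 17, 18}.

{1, 7, 8, 9, 11, 12, 13, 15, 16, 17, 18}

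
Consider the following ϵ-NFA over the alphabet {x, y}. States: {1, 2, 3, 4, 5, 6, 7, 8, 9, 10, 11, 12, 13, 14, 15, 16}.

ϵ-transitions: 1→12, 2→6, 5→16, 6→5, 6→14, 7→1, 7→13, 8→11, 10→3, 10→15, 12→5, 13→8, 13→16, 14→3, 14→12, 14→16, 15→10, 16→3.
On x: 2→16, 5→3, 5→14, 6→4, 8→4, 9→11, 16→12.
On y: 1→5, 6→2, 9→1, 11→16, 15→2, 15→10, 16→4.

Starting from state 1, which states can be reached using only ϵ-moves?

{1, 3, 5, 12, 16}

Start with {1}.
From 1 via ϵ: add 12.
From 12 via ϵ: add 5.
From 5 via ϵ: add 16.
From 16 via ϵ: add 3.
No new states can be added; the closed set is {1, 3, 5, 12, 16}.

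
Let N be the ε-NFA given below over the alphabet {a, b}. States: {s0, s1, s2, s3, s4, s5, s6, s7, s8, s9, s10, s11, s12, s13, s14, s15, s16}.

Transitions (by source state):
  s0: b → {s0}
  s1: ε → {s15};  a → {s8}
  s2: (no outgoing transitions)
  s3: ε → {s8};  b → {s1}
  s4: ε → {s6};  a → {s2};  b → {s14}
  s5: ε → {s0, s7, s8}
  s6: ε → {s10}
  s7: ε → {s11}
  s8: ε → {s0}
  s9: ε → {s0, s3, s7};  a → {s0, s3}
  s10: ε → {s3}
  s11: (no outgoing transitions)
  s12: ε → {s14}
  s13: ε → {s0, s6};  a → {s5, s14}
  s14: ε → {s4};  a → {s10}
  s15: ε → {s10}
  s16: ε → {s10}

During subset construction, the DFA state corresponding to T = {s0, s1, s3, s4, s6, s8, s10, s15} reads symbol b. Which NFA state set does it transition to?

s0 on b → {s0}.
s3 on b → {s1}.
s4 on b → {s14}.
No b-transition from s1, s6, s8, s10, s15.
Union after reading b: {s0, s1, s14}.
Now take the ε-closure:
From s1 via ε: add s15.
From s14 via ε: add s4.
From s4 via ε: add s6.
From s15 via ε: add s10.
From s10 via ε: add s3.
From s3 via ε: add s8.
No new states can be added; the closed set is {s0, s1, s3, s4, s6, s8, s10, s14, s15}.

{s0, s1, s3, s4, s6, s8, s10, s14, s15}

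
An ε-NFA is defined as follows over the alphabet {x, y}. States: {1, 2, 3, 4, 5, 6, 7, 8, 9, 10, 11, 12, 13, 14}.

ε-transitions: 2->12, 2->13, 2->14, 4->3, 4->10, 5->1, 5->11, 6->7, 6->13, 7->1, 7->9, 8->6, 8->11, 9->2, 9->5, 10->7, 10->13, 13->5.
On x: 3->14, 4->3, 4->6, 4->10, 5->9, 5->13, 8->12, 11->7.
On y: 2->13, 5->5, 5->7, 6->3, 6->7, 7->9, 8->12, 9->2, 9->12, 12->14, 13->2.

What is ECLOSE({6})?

Start with {6}.
From 6 via ε: add 7, 13.
From 7 via ε: add 1, 9.
From 13 via ε: add 5.
From 5 via ε: add 11.
From 9 via ε: add 2.
From 2 via ε: add 12, 14.
No new states can be added; the closed set is {1, 2, 5, 6, 7, 9, 11, 12, 13, 14}.

{1, 2, 5, 6, 7, 9, 11, 12, 13, 14}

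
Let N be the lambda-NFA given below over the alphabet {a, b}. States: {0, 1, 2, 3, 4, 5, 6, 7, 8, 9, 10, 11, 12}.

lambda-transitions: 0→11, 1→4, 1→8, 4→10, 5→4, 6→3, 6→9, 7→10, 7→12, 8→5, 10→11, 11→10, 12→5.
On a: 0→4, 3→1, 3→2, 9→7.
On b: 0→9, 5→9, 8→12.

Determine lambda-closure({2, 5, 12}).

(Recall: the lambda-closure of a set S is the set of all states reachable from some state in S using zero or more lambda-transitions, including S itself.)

{2, 4, 5, 10, 11, 12}

Start with {2, 5, 12}.
From 5 via lambda: add 4.
From 4 via lambda: add 10.
From 10 via lambda: add 11.
No new states can be added; the closed set is {2, 4, 5, 10, 11, 12}.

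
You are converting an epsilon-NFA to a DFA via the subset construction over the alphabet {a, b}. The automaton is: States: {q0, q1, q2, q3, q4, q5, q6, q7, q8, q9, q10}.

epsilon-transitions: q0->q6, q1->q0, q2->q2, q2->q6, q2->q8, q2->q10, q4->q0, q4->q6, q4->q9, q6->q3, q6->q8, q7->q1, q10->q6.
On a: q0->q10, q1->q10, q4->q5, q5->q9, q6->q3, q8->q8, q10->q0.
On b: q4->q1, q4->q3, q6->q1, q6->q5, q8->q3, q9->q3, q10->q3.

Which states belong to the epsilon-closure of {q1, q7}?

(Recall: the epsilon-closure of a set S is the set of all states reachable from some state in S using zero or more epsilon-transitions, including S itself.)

Start with {q1, q7}.
From q1 via epsilon: add q0.
From q0 via epsilon: add q6.
From q6 via epsilon: add q3, q8.
No new states can be added; the closed set is {q0, q1, q3, q6, q7, q8}.

{q0, q1, q3, q6, q7, q8}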